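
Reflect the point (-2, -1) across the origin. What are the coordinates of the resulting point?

Reflection across origin: (-2, -1) → (2, 1)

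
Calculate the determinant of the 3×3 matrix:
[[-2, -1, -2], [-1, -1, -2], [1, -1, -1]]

Expansion along first row:
det = -2·det([[-1,-2],[-1,-1]]) - -1·det([[-1,-2],[1,-1]]) + -2·det([[-1,-1],[1,-1]])
    = -2·(-1·-1 - -2·-1) - -1·(-1·-1 - -2·1) + -2·(-1·-1 - -1·1)
    = -2·-1 - -1·3 + -2·2
    = 2 + 3 + -4 = 1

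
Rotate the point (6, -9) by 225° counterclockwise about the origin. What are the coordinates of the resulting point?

Rotation matrix for 225°: [[cos 225°, -sin 225°], [sin 225°, cos 225°]] ≈ [[-0.707107, 0.707107], [-0.707107, -0.707107]]
[[-0.707107, 0.707107], [-0.707107, -0.707107]] × [6, -9]ᵀ ≈ [-10.6066, 2.1213]ᵀ
Result: (-10.6066, 2.1213)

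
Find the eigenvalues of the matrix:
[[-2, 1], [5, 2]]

Characteristic equation: det(A - λI) = 0
λ² - (trace)λ + (det) = 0
trace = -2 + 2 = 0, det = (-2)(2) - (1)(5) = -9
λ² - (0)λ + (-9) = 0
λ = (0 ± √((0)² - 4·(-9))) / 2 = (0 ± √36) / 2
Solving: λ = -3, 3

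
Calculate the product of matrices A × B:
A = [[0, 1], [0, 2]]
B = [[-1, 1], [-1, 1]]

Matrix multiplication:
C[0][0] = 0×-1 + 1×-1 = -1
C[0][1] = 0×1 + 1×1 = 1
C[1][0] = 0×-1 + 2×-1 = -2
C[1][1] = 0×1 + 2×1 = 2
Result: [[-1, 1], [-2, 2]]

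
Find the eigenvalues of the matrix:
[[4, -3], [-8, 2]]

Characteristic equation: det(A - λI) = 0
λ² - (trace)λ + (det) = 0
trace = 4 + 2 = 6, det = (4)(2) - (-3)(-8) = -16
λ² - (6)λ + (-16) = 0
λ = (6 ± √((6)² - 4·(-16))) / 2 = (6 ± √100) / 2
Solving: λ = -2, 8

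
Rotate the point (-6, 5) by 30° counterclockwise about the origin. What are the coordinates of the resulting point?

Rotation matrix for 30°: [[cos 30°, -sin 30°], [sin 30°, cos 30°]] ≈ [[0.866025, -0.500000], [0.500000, 0.866025]]
[[0.866025, -0.500000], [0.500000, 0.866025]] × [-6, 5]ᵀ ≈ [-7.6962, 1.3301]ᵀ
Result: (-7.6962, 1.3301)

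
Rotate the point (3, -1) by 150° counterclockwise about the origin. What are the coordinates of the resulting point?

Rotation matrix for 150°: [[cos 150°, -sin 150°], [sin 150°, cos 150°]] ≈ [[-0.866025, -0.500000], [0.500000, -0.866025]]
[[-0.866025, -0.500000], [0.500000, -0.866025]] × [3, -1]ᵀ ≈ [-2.0981, 2.3660]ᵀ
Result: (-2.0981, 2.3660)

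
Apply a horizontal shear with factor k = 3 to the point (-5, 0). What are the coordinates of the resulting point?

Shear matrix for horizontal shear with factor k = 3:
[[1, 3], [0, 1]]
Result: (-5, 0) → (-5, 0)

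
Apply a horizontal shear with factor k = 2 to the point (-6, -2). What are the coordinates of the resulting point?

Shear matrix for horizontal shear with factor k = 2:
[[1, 2], [0, 1]]
Result: (-6, -2) → (-10, -2)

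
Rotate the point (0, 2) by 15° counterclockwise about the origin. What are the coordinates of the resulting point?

Rotation matrix for 15°: [[cos 15°, -sin 15°], [sin 15°, cos 15°]] ≈ [[0.965926, -0.258819], [0.258819, 0.965926]]
[[0.965926, -0.258819], [0.258819, 0.965926]] × [0, 2]ᵀ ≈ [-0.5176, 1.9319]ᵀ
Result: (-0.5176, 1.9319)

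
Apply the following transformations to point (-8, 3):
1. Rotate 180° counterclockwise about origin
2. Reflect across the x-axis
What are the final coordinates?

Step 1: Rotate 180° → (8, -3)
Step 2: Reflect across x-axis → (8, 3)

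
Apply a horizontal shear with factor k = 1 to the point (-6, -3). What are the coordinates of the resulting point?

Shear matrix for horizontal shear with factor k = 1:
[[1, 1], [0, 1]]
Result: (-6, -3) → (-9, -3)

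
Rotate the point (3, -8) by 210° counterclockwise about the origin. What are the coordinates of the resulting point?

Rotation matrix for 210°: [[cos 210°, -sin 210°], [sin 210°, cos 210°]] ≈ [[-0.866025, 0.500000], [-0.500000, -0.866025]]
[[-0.866025, 0.500000], [-0.500000, -0.866025]] × [3, -8]ᵀ ≈ [-6.5981, 5.4282]ᵀ
Result: (-6.5981, 5.4282)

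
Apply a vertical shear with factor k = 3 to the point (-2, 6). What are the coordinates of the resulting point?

Shear matrix for vertical shear with factor k = 3:
[[1, 0], [3, 1]]
Result: (-2, 6) → (-2, 0)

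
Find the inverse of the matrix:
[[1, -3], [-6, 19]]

For [[a,b],[c,d]], inverse = (1/det)·[[d,-b],[-c,a]]
det = (1)(19) - (-3)(-6) = 19 - 18 = 1
Inverse = [[19, 3], [6, 1]]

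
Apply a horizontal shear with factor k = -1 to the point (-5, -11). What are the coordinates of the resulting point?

Shear matrix for horizontal shear with factor k = -1:
[[1, -1], [0, 1]]
Result: (-5, -11) → (6, -11)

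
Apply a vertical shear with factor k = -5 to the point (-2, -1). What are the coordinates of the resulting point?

Shear matrix for vertical shear with factor k = -5:
[[1, 0], [-5, 1]]
Result: (-2, -1) → (-2, 9)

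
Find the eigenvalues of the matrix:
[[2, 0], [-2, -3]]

Characteristic equation: det(A - λI) = 0
λ² - (trace)λ + (det) = 0
trace = 2 + -3 = -1, det = (2)(-3) - (0)(-2) = -6
λ² - (-1)λ + (-6) = 0
λ = (-1 ± √((-1)² - 4·(-6))) / 2 = (-1 ± √25) / 2
Solving: λ = -3, 2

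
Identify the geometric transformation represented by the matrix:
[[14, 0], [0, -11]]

This matrix represents: non-uniform scaling by sx = 14, sy = -11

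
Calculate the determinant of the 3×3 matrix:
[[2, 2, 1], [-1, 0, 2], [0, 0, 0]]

Expansion along first row:
det = 2·det([[0,2],[0,0]]) - 2·det([[-1,2],[0,0]]) + 1·det([[-1,0],[0,0]])
    = 2·(0·0 - 2·0) - 2·(-1·0 - 2·0) + 1·(-1·0 - 0·0)
    = 2·0 - 2·0 + 1·0
    = 0 + 0 + 0 = 0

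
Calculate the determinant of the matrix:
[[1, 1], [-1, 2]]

For a 2×2 matrix [[a, b], [c, d]], det = ad - bc
det = (1)(2) - (1)(-1) = 2 - -1 = 3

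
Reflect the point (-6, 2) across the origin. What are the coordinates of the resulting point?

Reflection across origin: (-6, 2) → (6, -2)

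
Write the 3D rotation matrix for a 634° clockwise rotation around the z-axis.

Rotation matrix for clockwise 634° around z-axis:
A clockwise rotation by 634° is a counterclockwise rotation by -634°.
cos(-634°) = 0.0698, sin(-634°) = 0.9976
Result: [[0.0698, -0.9976, 0], [0.9976, 0.0698, 0], [0, 0, 1]]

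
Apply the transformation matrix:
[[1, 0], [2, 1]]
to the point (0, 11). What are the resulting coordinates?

Matrix multiplication:
[[1, 0], [2, 1]] × [0, 11]ᵀ
= [(1)(0) + (0)(11), (2)(0) + (1)(11)]ᵀ
= [0, 11]ᵀ
Result: (0, 11)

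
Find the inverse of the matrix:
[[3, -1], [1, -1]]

For [[a,b],[c,d]], inverse = (1/det)·[[d,-b],[-c,a]]
det = (3)(-1) - (-1)(1) = -3 - -1 = -2
Inverse = (1/-2)·[[-1, 1], [-1, 3]]
= [[1/2, -1/2], [1/2, -3/2]]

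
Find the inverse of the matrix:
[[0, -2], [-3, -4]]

For [[a,b],[c,d]], inverse = (1/det)·[[d,-b],[-c,a]]
det = (0)(-4) - (-2)(-3) = 0 - 6 = -6
Inverse = (1/-6)·[[-4, 2], [3, 0]]
= [[2/3, -1/3], [-1/2, 0]]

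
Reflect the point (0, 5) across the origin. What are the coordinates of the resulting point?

Reflection across origin: (0, 5) → (0, -5)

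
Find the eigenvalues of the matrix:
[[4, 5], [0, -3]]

Characteristic equation: det(A - λI) = 0
λ² - (trace)λ + (det) = 0
trace = 4 + -3 = 1, det = (4)(-3) - (5)(0) = -12
λ² - (1)λ + (-12) = 0
λ = (1 ± √((1)² - 4·(-12))) / 2 = (1 ± √49) / 2
Solving: λ = -3, 4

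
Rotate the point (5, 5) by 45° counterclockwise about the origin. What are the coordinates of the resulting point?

Rotation matrix for 45°: [[cos 45°, -sin 45°], [sin 45°, cos 45°]] ≈ [[0.707107, -0.707107], [0.707107, 0.707107]]
[[0.707107, -0.707107], [0.707107, 0.707107]] × [5, 5]ᵀ ≈ [0, 7.0711]ᵀ
Result: (0, 7.0711)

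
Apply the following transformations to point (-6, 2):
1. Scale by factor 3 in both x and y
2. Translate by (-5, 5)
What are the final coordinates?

Step 1: Scale (-6, 2) by 3 → (-18, 6)
Step 2: Translate by (-5, 5) → (-23, 11)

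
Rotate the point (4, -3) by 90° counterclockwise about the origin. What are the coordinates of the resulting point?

Rotation matrix for 90°: [[cos 90°, -sin 90°], [sin 90°, cos 90°]] = [[0, -1], [1, 0]]
[[0, -1], [1, 0]] × [4, -3]ᵀ = [3, 4]ᵀ
Result: (3, 4)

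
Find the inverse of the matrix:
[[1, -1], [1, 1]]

For [[a,b],[c,d]], inverse = (1/det)·[[d,-b],[-c,a]]
det = (1)(1) - (-1)(1) = 1 - -1 = 2
Inverse = (1/2)·[[1, 1], [-1, 1]]
= [[1/2, 1/2], [-1/2, 1/2]]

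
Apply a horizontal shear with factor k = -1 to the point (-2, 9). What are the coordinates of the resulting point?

Shear matrix for horizontal shear with factor k = -1:
[[1, -1], [0, 1]]
Result: (-2, 9) → (-11, 9)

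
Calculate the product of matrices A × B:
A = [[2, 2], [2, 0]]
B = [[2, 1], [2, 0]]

Matrix multiplication:
C[0][0] = 2×2 + 2×2 = 8
C[0][1] = 2×1 + 2×0 = 2
C[1][0] = 2×2 + 0×2 = 4
C[1][1] = 2×1 + 0×0 = 2
Result: [[8, 2], [4, 2]]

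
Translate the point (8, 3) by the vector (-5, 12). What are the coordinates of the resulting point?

Translation by (-5, 12) (homogeneous matrix [[1, 0, -5], [0, 1, 12], [0, 0, 1]]):
x' = 8 + -5 = 3
y' = 3 + 12 = 15
Result: (3, 15)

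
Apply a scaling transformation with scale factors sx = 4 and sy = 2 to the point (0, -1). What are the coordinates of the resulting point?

Scaling matrix:
[[4, 0], [0, 2]]
Result: (0 × 4, -1 × 2) = (0, -2)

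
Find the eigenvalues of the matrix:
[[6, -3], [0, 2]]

Characteristic equation: det(A - λI) = 0
λ² - (trace)λ + (det) = 0
trace = 6 + 2 = 8, det = (6)(2) - (-3)(0) = 12
λ² - (8)λ + (12) = 0
λ = (8 ± √((8)² - 4·(12))) / 2 = (8 ± √16) / 2
Solving: λ = 2, 6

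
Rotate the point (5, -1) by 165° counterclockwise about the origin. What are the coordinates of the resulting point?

Rotation matrix for 165°: [[cos 165°, -sin 165°], [sin 165°, cos 165°]] ≈ [[-0.965926, -0.258819], [0.258819, -0.965926]]
[[-0.965926, -0.258819], [0.258819, -0.965926]] × [5, -1]ᵀ ≈ [-4.5708, 2.2600]ᵀ
Result: (-4.5708, 2.2600)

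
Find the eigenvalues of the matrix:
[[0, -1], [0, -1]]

Characteristic equation: det(A - λI) = 0
λ² - (trace)λ + (det) = 0
trace = 0 + -1 = -1, det = (0)(-1) - (-1)(0) = 0
λ² - (-1)λ + (0) = 0
λ = (-1 ± √((-1)² - 4·(0))) / 2 = (-1 ± √1) / 2
Solving: λ = -1, 0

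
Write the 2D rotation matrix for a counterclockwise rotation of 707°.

Rotation matrix formula: [[cos θ, -sin θ], [sin θ, cos θ]]
For θ = 707°:
cos(707°) = 0.9744
sin(707°) = -0.2250
Result: [[0.9744, 0.2250], [-0.2250, 0.9744]]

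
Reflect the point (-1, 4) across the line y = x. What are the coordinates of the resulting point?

Reflection across line y = x: (-1, 4) → (4, -1)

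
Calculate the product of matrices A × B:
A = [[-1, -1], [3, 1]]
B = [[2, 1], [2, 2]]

Matrix multiplication:
C[0][0] = -1×2 + -1×2 = -4
C[0][1] = -1×1 + -1×2 = -3
C[1][0] = 3×2 + 1×2 = 8
C[1][1] = 3×1 + 1×2 = 5
Result: [[-4, -3], [8, 5]]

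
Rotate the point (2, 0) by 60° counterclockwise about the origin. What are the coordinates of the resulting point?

Rotation matrix for 60°: [[cos 60°, -sin 60°], [sin 60°, cos 60°]] ≈ [[0.500000, -0.866025], [0.866025, 0.500000]]
[[0.500000, -0.866025], [0.866025, 0.500000]] × [2, 0]ᵀ ≈ [1, 1.7321]ᵀ
Result: (1, 1.7321)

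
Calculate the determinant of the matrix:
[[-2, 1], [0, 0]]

For a 2×2 matrix [[a, b], [c, d]], det = ad - bc
det = (-2)(0) - (1)(0) = 0 - 0 = 0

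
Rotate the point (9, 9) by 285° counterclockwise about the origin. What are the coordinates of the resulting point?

Rotation matrix for 285°: [[cos 285°, -sin 285°], [sin 285°, cos 285°]] ≈ [[0.258819, 0.965926], [-0.965926, 0.258819]]
[[0.258819, 0.965926], [-0.965926, 0.258819]] × [9, 9]ᵀ ≈ [11.0227, -6.3640]ᵀ
Result: (11.0227, -6.3640)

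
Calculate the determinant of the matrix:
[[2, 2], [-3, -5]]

For a 2×2 matrix [[a, b], [c, d]], det = ad - bc
det = (2)(-5) - (2)(-3) = -10 - -6 = -4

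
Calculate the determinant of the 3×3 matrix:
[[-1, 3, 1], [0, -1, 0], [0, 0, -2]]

Expansion along first row:
det = -1·det([[-1,0],[0,-2]]) - 3·det([[0,0],[0,-2]]) + 1·det([[0,-1],[0,0]])
    = -1·(-1·-2 - 0·0) - 3·(0·-2 - 0·0) + 1·(0·0 - -1·0)
    = -1·2 - 3·0 + 1·0
    = -2 + 0 + 0 = -2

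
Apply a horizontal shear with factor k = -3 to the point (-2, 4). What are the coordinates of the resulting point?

Shear matrix for horizontal shear with factor k = -3:
[[1, -3], [0, 1]]
Result: (-2, 4) → (-14, 4)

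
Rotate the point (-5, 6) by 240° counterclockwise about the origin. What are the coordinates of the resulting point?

Rotation matrix for 240°: [[cos 240°, -sin 240°], [sin 240°, cos 240°]] ≈ [[-0.500000, 0.866025], [-0.866025, -0.500000]]
[[-0.500000, 0.866025], [-0.866025, -0.500000]] × [-5, 6]ᵀ ≈ [7.6962, 1.3301]ᵀ
Result: (7.6962, 1.3301)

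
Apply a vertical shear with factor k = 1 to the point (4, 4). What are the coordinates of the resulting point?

Shear matrix for vertical shear with factor k = 1:
[[1, 0], [1, 1]]
Result: (4, 4) → (4, 8)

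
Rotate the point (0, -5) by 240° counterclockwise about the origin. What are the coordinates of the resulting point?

Rotation matrix for 240°: [[cos 240°, -sin 240°], [sin 240°, cos 240°]] ≈ [[-0.500000, 0.866025], [-0.866025, -0.500000]]
[[-0.500000, 0.866025], [-0.866025, -0.500000]] × [0, -5]ᵀ ≈ [-4.3301, 2.5000]ᵀ
Result: (-4.3301, 2.5000)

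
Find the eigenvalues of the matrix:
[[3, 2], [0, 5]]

Characteristic equation: det(A - λI) = 0
λ² - (trace)λ + (det) = 0
trace = 3 + 5 = 8, det = (3)(5) - (2)(0) = 15
λ² - (8)λ + (15) = 0
λ = (8 ± √((8)² - 4·(15))) / 2 = (8 ± √4) / 2
Solving: λ = 3, 5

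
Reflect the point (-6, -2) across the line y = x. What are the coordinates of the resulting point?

Reflection across line y = x: (-6, -2) → (-2, -6)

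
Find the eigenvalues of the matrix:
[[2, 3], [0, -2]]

Characteristic equation: det(A - λI) = 0
λ² - (trace)λ + (det) = 0
trace = 2 + -2 = 0, det = (2)(-2) - (3)(0) = -4
λ² - (0)λ + (-4) = 0
λ = (0 ± √((0)² - 4·(-4))) / 2 = (0 ± √16) / 2
Solving: λ = -2, 2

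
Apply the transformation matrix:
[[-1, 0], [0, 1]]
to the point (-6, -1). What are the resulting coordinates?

Matrix multiplication:
[[-1, 0], [0, 1]] × [-6, -1]ᵀ
= [(-1)(-6) + (0)(-1), (0)(-6) + (1)(-1)]ᵀ
= [6, -1]ᵀ
Result: (6, -1)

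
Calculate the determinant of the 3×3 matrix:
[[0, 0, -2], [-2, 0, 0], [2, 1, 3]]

Expansion along first row:
det = 0·det([[0,0],[1,3]]) - 0·det([[-2,0],[2,3]]) + -2·det([[-2,0],[2,1]])
    = 0·(0·3 - 0·1) - 0·(-2·3 - 0·2) + -2·(-2·1 - 0·2)
    = 0·0 - 0·-6 + -2·-2
    = 0 + 0 + 4 = 4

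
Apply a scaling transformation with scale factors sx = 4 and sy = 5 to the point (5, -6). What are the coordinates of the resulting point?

Scaling matrix:
[[4, 0], [0, 5]]
Result: (5 × 4, -6 × 5) = (20, -30)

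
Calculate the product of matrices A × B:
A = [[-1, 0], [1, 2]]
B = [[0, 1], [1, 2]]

Matrix multiplication:
C[0][0] = -1×0 + 0×1 = 0
C[0][1] = -1×1 + 0×2 = -1
C[1][0] = 1×0 + 2×1 = 2
C[1][1] = 1×1 + 2×2 = 5
Result: [[0, -1], [2, 5]]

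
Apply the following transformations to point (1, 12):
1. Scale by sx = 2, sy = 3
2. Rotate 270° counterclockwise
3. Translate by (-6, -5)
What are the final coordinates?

Step 1: Scale → (2, 36)
Step 2: Rotate 270° → (36, -2)
Step 3: Translate → (30, -7)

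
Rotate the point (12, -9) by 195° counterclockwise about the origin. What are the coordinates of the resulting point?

Rotation matrix for 195°: [[cos 195°, -sin 195°], [sin 195°, cos 195°]] ≈ [[-0.965926, 0.258819], [-0.258819, -0.965926]]
[[-0.965926, 0.258819], [-0.258819, -0.965926]] × [12, -9]ᵀ ≈ [-13.9205, 5.5875]ᵀ
Result: (-13.9205, 5.5875)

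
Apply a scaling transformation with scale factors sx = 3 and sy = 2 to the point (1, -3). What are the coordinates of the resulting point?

Scaling matrix:
[[3, 0], [0, 2]]
Result: (1 × 3, -3 × 2) = (3, -6)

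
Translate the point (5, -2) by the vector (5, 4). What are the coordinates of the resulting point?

Translation by (5, 4) (homogeneous matrix [[1, 0, 5], [0, 1, 4], [0, 0, 1]]):
x' = 5 + 5 = 10
y' = -2 + 4 = 2
Result: (10, 2)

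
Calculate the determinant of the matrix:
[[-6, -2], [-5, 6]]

For a 2×2 matrix [[a, b], [c, d]], det = ad - bc
det = (-6)(6) - (-2)(-5) = -36 - 10 = -46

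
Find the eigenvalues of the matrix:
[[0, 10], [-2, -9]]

Characteristic equation: det(A - λI) = 0
λ² - (trace)λ + (det) = 0
trace = 0 + -9 = -9, det = (0)(-9) - (10)(-2) = 20
λ² - (-9)λ + (20) = 0
λ = (-9 ± √((-9)² - 4·(20))) / 2 = (-9 ± √1) / 2
Solving: λ = -5, -4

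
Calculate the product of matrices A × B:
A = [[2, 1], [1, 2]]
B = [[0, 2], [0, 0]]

Matrix multiplication:
C[0][0] = 2×0 + 1×0 = 0
C[0][1] = 2×2 + 1×0 = 4
C[1][0] = 1×0 + 2×0 = 0
C[1][1] = 1×2 + 2×0 = 2
Result: [[0, 4], [0, 2]]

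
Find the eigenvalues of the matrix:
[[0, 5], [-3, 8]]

Characteristic equation: det(A - λI) = 0
λ² - (trace)λ + (det) = 0
trace = 0 + 8 = 8, det = (0)(8) - (5)(-3) = 15
λ² - (8)λ + (15) = 0
λ = (8 ± √((8)² - 4·(15))) / 2 = (8 ± √4) / 2
Solving: λ = 3, 5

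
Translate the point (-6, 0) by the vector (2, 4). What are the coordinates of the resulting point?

Translation by (2, 4) (homogeneous matrix [[1, 0, 2], [0, 1, 4], [0, 0, 1]]):
x' = -6 + 2 = -4
y' = 0 + 4 = 4
Result: (-4, 4)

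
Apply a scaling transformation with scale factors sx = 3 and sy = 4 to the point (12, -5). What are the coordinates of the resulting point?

Scaling matrix:
[[3, 0], [0, 4]]
Result: (12 × 3, -5 × 4) = (36, -20)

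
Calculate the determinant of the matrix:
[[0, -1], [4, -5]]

For a 2×2 matrix [[a, b], [c, d]], det = ad - bc
det = (0)(-5) - (-1)(4) = 0 - -4 = 4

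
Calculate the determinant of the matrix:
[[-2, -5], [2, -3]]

For a 2×2 matrix [[a, b], [c, d]], det = ad - bc
det = (-2)(-3) - (-5)(2) = 6 - -10 = 16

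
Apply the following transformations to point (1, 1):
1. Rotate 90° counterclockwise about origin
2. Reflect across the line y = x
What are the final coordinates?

Step 1: Rotate 90° → (-1, 1)
Step 2: Reflect across line y = x → (1, -1)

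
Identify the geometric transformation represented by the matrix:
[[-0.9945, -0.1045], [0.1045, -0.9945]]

This matrix represents: rotation by 174° counterclockwise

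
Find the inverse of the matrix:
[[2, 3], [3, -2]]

For [[a,b],[c,d]], inverse = (1/det)·[[d,-b],[-c,a]]
det = (2)(-2) - (3)(3) = -4 - 9 = -13
Inverse = (1/-13)·[[-2, -3], [-3, 2]]
= [[2/13, 3/13], [3/13, -2/13]]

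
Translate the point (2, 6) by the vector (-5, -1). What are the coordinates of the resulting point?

Translation by (-5, -1) (homogeneous matrix [[1, 0, -5], [0, 1, -1], [0, 0, 1]]):
x' = 2 + -5 = -3
y' = 6 + -1 = 5
Result: (-3, 5)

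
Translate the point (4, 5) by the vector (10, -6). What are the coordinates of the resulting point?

Translation by (10, -6) (homogeneous matrix [[1, 0, 10], [0, 1, -6], [0, 0, 1]]):
x' = 4 + 10 = 14
y' = 5 + -6 = -1
Result: (14, -1)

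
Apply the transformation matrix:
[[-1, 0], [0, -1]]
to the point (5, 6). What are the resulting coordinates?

Matrix multiplication:
[[-1, 0], [0, -1]] × [5, 6]ᵀ
= [(-1)(5) + (0)(6), (0)(5) + (-1)(6)]ᵀ
= [-5, -6]ᵀ
Result: (-5, -6)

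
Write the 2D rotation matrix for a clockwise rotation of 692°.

Rotation matrix formula: [[cos θ, -sin θ], [sin θ, cos θ]]
A clockwise rotation by 692° is equivalent to a counterclockwise rotation by -692°.
For θ = -692°:
cos(-692°) = 0.8829
sin(-692°) = 0.4695
Result: [[0.8829, -0.4695], [0.4695, 0.8829]]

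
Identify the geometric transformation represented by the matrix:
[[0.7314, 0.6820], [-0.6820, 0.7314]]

This matrix represents: rotation by 317° counterclockwise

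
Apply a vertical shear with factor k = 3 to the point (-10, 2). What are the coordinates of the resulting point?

Shear matrix for vertical shear with factor k = 3:
[[1, 0], [3, 1]]
Result: (-10, 2) → (-10, -28)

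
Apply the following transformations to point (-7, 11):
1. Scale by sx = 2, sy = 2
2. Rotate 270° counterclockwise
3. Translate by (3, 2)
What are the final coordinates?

Step 1: Scale → (-14, 22)
Step 2: Rotate 270° → (22, 14)
Step 3: Translate → (25, 16)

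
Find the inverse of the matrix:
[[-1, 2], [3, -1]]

For [[a,b],[c,d]], inverse = (1/det)·[[d,-b],[-c,a]]
det = (-1)(-1) - (2)(3) = 1 - 6 = -5
Inverse = (1/-5)·[[-1, -2], [-3, -1]]
= [[1/5, 2/5], [3/5, 1/5]]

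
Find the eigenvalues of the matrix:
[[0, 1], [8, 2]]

Characteristic equation: det(A - λI) = 0
λ² - (trace)λ + (det) = 0
trace = 0 + 2 = 2, det = (0)(2) - (1)(8) = -8
λ² - (2)λ + (-8) = 0
λ = (2 ± √((2)² - 4·(-8))) / 2 = (2 ± √36) / 2
Solving: λ = -2, 4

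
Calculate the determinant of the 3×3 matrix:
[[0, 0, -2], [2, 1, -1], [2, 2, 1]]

Expansion along first row:
det = 0·det([[1,-1],[2,1]]) - 0·det([[2,-1],[2,1]]) + -2·det([[2,1],[2,2]])
    = 0·(1·1 - -1·2) - 0·(2·1 - -1·2) + -2·(2·2 - 1·2)
    = 0·3 - 0·4 + -2·2
    = 0 + 0 + -4 = -4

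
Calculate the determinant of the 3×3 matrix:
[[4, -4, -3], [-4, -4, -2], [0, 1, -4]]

Expansion along first row:
det = 4·det([[-4,-2],[1,-4]]) - -4·det([[-4,-2],[0,-4]]) + -3·det([[-4,-4],[0,1]])
    = 4·(-4·-4 - -2·1) - -4·(-4·-4 - -2·0) + -3·(-4·1 - -4·0)
    = 4·18 - -4·16 + -3·-4
    = 72 + 64 + 12 = 148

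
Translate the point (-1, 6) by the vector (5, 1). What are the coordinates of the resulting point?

Translation by (5, 1) (homogeneous matrix [[1, 0, 5], [0, 1, 1], [0, 0, 1]]):
x' = -1 + 5 = 4
y' = 6 + 1 = 7
Result: (4, 7)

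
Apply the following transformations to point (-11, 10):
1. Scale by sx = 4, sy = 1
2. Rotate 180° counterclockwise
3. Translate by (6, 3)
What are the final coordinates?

Step 1: Scale → (-44, 10)
Step 2: Rotate 180° → (44, -10)
Step 3: Translate → (50, -7)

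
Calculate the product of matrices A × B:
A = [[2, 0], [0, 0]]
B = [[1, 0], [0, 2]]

Matrix multiplication:
C[0][0] = 2×1 + 0×0 = 2
C[0][1] = 2×0 + 0×2 = 0
C[1][0] = 0×1 + 0×0 = 0
C[1][1] = 0×0 + 0×2 = 0
Result: [[2, 0], [0, 0]]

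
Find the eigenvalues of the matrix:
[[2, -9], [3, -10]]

Characteristic equation: det(A - λI) = 0
λ² - (trace)λ + (det) = 0
trace = 2 + -10 = -8, det = (2)(-10) - (-9)(3) = 7
λ² - (-8)λ + (7) = 0
λ = (-8 ± √((-8)² - 4·(7))) / 2 = (-8 ± √36) / 2
Solving: λ = -7, -1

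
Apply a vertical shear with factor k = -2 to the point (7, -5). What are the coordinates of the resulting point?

Shear matrix for vertical shear with factor k = -2:
[[1, 0], [-2, 1]]
Result: (7, -5) → (7, -19)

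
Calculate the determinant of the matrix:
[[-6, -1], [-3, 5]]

For a 2×2 matrix [[a, b], [c, d]], det = ad - bc
det = (-6)(5) - (-1)(-3) = -30 - 3 = -33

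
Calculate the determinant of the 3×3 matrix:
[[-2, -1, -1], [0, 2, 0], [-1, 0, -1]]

Expansion along first row:
det = -2·det([[2,0],[0,-1]]) - -1·det([[0,0],[-1,-1]]) + -1·det([[0,2],[-1,0]])
    = -2·(2·-1 - 0·0) - -1·(0·-1 - 0·-1) + -1·(0·0 - 2·-1)
    = -2·-2 - -1·0 + -1·2
    = 4 + 0 + -2 = 2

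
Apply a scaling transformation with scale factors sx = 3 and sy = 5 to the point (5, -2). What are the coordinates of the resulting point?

Scaling matrix:
[[3, 0], [0, 5]]
Result: (5 × 3, -2 × 5) = (15, -10)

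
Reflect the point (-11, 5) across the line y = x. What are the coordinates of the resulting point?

Reflection across line y = x: (-11, 5) → (5, -11)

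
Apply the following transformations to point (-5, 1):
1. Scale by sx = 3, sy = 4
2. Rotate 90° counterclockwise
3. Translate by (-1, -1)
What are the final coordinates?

Step 1: Scale → (-15, 4)
Step 2: Rotate 90° → (-4, -15)
Step 3: Translate → (-5, -16)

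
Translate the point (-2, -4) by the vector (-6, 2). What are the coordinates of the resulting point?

Translation by (-6, 2) (homogeneous matrix [[1, 0, -6], [0, 1, 2], [0, 0, 1]]):
x' = -2 + -6 = -8
y' = -4 + 2 = -2
Result: (-8, -2)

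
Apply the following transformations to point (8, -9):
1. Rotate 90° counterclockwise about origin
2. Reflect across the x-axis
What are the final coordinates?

Step 1: Rotate 90° → (9, 8)
Step 2: Reflect across x-axis → (9, -8)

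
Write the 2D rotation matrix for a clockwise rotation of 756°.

Rotation matrix formula: [[cos θ, -sin θ], [sin θ, cos θ]]
A clockwise rotation by 756° is equivalent to a counterclockwise rotation by -756°.
For θ = -756°:
cos(-756°) = 0.8090
sin(-756°) = -0.5878
Result: [[0.8090, 0.5878], [-0.5878, 0.8090]]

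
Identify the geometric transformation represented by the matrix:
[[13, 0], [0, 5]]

This matrix represents: non-uniform scaling by sx = 13, sy = 5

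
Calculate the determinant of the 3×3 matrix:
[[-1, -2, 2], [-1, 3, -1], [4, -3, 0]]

Expansion along first row:
det = -1·det([[3,-1],[-3,0]]) - -2·det([[-1,-1],[4,0]]) + 2·det([[-1,3],[4,-3]])
    = -1·(3·0 - -1·-3) - -2·(-1·0 - -1·4) + 2·(-1·-3 - 3·4)
    = -1·-3 - -2·4 + 2·-9
    = 3 + 8 + -18 = -7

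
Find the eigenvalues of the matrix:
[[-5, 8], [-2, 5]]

Characteristic equation: det(A - λI) = 0
λ² - (trace)λ + (det) = 0
trace = -5 + 5 = 0, det = (-5)(5) - (8)(-2) = -9
λ² - (0)λ + (-9) = 0
λ = (0 ± √((0)² - 4·(-9))) / 2 = (0 ± √36) / 2
Solving: λ = -3, 3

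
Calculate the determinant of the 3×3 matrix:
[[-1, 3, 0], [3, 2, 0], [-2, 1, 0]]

Expansion along first row:
det = -1·det([[2,0],[1,0]]) - 3·det([[3,0],[-2,0]]) + 0·det([[3,2],[-2,1]])
    = -1·(2·0 - 0·1) - 3·(3·0 - 0·-2) + 0·(3·1 - 2·-2)
    = -1·0 - 3·0 + 0·7
    = 0 + 0 + 0 = 0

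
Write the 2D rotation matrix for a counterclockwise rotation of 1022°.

Rotation matrix formula: [[cos θ, -sin θ], [sin θ, cos θ]]
For θ = 1022°:
cos(1022°) = 0.5299
sin(1022°) = -0.8480
Result: [[0.5299, 0.8480], [-0.8480, 0.5299]]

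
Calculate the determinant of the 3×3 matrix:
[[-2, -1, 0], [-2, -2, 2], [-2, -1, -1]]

Expansion along first row:
det = -2·det([[-2,2],[-1,-1]]) - -1·det([[-2,2],[-2,-1]]) + 0·det([[-2,-2],[-2,-1]])
    = -2·(-2·-1 - 2·-1) - -1·(-2·-1 - 2·-2) + 0·(-2·-1 - -2·-2)
    = -2·4 - -1·6 + 0·-2
    = -8 + 6 + 0 = -2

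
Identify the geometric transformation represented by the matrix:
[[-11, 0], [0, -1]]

This matrix represents: non-uniform scaling by sx = -11, sy = -1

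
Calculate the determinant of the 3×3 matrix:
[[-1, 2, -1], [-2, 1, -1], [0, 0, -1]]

Expansion along first row:
det = -1·det([[1,-1],[0,-1]]) - 2·det([[-2,-1],[0,-1]]) + -1·det([[-2,1],[0,0]])
    = -1·(1·-1 - -1·0) - 2·(-2·-1 - -1·0) + -1·(-2·0 - 1·0)
    = -1·-1 - 2·2 + -1·0
    = 1 + -4 + 0 = -3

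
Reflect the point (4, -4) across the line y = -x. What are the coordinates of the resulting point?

Reflection across line y = -x: (4, -4) → (4, -4)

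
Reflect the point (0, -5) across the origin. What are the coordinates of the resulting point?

Reflection across origin: (0, -5) → (0, 5)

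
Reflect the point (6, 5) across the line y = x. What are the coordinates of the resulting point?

Reflection across line y = x: (6, 5) → (5, 6)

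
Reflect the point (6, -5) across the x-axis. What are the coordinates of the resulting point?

Reflection across x-axis: (6, -5) → (6, 5)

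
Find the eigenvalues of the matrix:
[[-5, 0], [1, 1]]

Characteristic equation: det(A - λI) = 0
λ² - (trace)λ + (det) = 0
trace = -5 + 1 = -4, det = (-5)(1) - (0)(1) = -5
λ² - (-4)λ + (-5) = 0
λ = (-4 ± √((-4)² - 4·(-5))) / 2 = (-4 ± √36) / 2
Solving: λ = -5, 1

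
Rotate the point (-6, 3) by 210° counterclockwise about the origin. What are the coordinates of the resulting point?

Rotation matrix for 210°: [[cos 210°, -sin 210°], [sin 210°, cos 210°]] ≈ [[-0.866025, 0.500000], [-0.500000, -0.866025]]
[[-0.866025, 0.500000], [-0.500000, -0.866025]] × [-6, 3]ᵀ ≈ [6.6962, 0.4019]ᵀ
Result: (6.6962, 0.4019)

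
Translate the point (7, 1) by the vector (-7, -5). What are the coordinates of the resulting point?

Translation by (-7, -5) (homogeneous matrix [[1, 0, -7], [0, 1, -5], [0, 0, 1]]):
x' = 7 + -7 = 0
y' = 1 + -5 = -4
Result: (0, -4)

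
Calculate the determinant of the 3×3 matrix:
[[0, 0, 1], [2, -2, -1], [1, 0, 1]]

Expansion along first row:
det = 0·det([[-2,-1],[0,1]]) - 0·det([[2,-1],[1,1]]) + 1·det([[2,-2],[1,0]])
    = 0·(-2·1 - -1·0) - 0·(2·1 - -1·1) + 1·(2·0 - -2·1)
    = 0·-2 - 0·3 + 1·2
    = 0 + 0 + 2 = 2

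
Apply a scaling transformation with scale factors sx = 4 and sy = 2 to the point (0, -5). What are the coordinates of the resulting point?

Scaling matrix:
[[4, 0], [0, 2]]
Result: (0 × 4, -5 × 2) = (0, -10)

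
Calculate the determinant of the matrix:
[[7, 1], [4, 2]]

For a 2×2 matrix [[a, b], [c, d]], det = ad - bc
det = (7)(2) - (1)(4) = 14 - 4 = 10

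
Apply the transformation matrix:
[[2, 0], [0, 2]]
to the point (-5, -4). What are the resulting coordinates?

Matrix multiplication:
[[2, 0], [0, 2]] × [-5, -4]ᵀ
= [(2)(-5) + (0)(-4), (0)(-5) + (2)(-4)]ᵀ
= [-10, -8]ᵀ
Result: (-10, -8)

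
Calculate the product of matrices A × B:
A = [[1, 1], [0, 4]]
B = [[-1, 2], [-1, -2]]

Matrix multiplication:
C[0][0] = 1×-1 + 1×-1 = -2
C[0][1] = 1×2 + 1×-2 = 0
C[1][0] = 0×-1 + 4×-1 = -4
C[1][1] = 0×2 + 4×-2 = -8
Result: [[-2, 0], [-4, -8]]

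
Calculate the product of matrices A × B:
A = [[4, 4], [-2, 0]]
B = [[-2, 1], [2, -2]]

Matrix multiplication:
C[0][0] = 4×-2 + 4×2 = 0
C[0][1] = 4×1 + 4×-2 = -4
C[1][0] = -2×-2 + 0×2 = 4
C[1][1] = -2×1 + 0×-2 = -2
Result: [[0, -4], [4, -2]]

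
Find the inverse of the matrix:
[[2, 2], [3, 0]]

For [[a,b],[c,d]], inverse = (1/det)·[[d,-b],[-c,a]]
det = (2)(0) - (2)(3) = 0 - 6 = -6
Inverse = (1/-6)·[[0, -2], [-3, 2]]
= [[0, 1/3], [1/2, -1/3]]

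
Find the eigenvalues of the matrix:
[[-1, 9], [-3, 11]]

Characteristic equation: det(A - λI) = 0
λ² - (trace)λ + (det) = 0
trace = -1 + 11 = 10, det = (-1)(11) - (9)(-3) = 16
λ² - (10)λ + (16) = 0
λ = (10 ± √((10)² - 4·(16))) / 2 = (10 ± √36) / 2
Solving: λ = 2, 8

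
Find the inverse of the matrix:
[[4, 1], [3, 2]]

For [[a,b],[c,d]], inverse = (1/det)·[[d,-b],[-c,a]]
det = (4)(2) - (1)(3) = 8 - 3 = 5
Inverse = (1/5)·[[2, -1], [-3, 4]]
= [[2/5, -1/5], [-3/5, 4/5]]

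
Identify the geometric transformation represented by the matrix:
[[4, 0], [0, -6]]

This matrix represents: non-uniform scaling by sx = 4, sy = -6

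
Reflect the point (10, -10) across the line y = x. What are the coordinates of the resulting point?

Reflection across line y = x: (10, -10) → (-10, 10)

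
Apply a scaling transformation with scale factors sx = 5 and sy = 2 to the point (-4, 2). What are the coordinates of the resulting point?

Scaling matrix:
[[5, 0], [0, 2]]
Result: (-4 × 5, 2 × 2) = (-20, 4)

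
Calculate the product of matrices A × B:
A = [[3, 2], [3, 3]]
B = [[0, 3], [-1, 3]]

Matrix multiplication:
C[0][0] = 3×0 + 2×-1 = -2
C[0][1] = 3×3 + 2×3 = 15
C[1][0] = 3×0 + 3×-1 = -3
C[1][1] = 3×3 + 3×3 = 18
Result: [[-2, 15], [-3, 18]]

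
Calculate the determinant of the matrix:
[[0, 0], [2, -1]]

For a 2×2 matrix [[a, b], [c, d]], det = ad - bc
det = (0)(-1) - (0)(2) = 0 - 0 = 0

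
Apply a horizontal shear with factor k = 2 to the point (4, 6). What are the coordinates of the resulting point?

Shear matrix for horizontal shear with factor k = 2:
[[1, 2], [0, 1]]
Result: (4, 6) → (16, 6)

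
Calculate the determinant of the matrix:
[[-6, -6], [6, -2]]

For a 2×2 matrix [[a, b], [c, d]], det = ad - bc
det = (-6)(-2) - (-6)(6) = 12 - -36 = 48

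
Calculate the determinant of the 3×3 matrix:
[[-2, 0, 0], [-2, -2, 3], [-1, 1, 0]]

Expansion along first row:
det = -2·det([[-2,3],[1,0]]) - 0·det([[-2,3],[-1,0]]) + 0·det([[-2,-2],[-1,1]])
    = -2·(-2·0 - 3·1) - 0·(-2·0 - 3·-1) + 0·(-2·1 - -2·-1)
    = -2·-3 - 0·3 + 0·-4
    = 6 + 0 + 0 = 6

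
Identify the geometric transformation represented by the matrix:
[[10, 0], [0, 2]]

This matrix represents: non-uniform scaling by sx = 10, sy = 2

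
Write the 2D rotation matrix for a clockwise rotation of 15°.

Rotation matrix formula: [[cos θ, -sin θ], [sin θ, cos θ]]
A clockwise rotation by 15° is equivalent to a counterclockwise rotation by -15°.
For θ = -15°:
cos(-15°) = 0.9659
sin(-15°) = -0.2588
Result: [[0.9659, 0.2588], [-0.2588, 0.9659]]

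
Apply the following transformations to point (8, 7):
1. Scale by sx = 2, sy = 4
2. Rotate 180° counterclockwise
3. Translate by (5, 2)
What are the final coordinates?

Step 1: Scale → (16, 28)
Step 2: Rotate 180° → (-16, -28)
Step 3: Translate → (-11, -26)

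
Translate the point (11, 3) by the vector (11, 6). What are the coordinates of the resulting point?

Translation by (11, 6) (homogeneous matrix [[1, 0, 11], [0, 1, 6], [0, 0, 1]]):
x' = 11 + 11 = 22
y' = 3 + 6 = 9
Result: (22, 9)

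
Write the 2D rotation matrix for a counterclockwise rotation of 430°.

Rotation matrix formula: [[cos θ, -sin θ], [sin θ, cos θ]]
For θ = 430°:
cos(430°) = 0.3420
sin(430°) = 0.9397
Result: [[0.3420, -0.9397], [0.9397, 0.3420]]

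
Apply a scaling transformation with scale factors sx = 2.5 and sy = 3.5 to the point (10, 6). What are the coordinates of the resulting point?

Scaling matrix:
[[2.50, 0], [0, 3.50]]
Result: (10 × 2.5, 6 × 3.5) = (25, 21)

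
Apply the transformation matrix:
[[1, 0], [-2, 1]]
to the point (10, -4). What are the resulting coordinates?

Matrix multiplication:
[[1, 0], [-2, 1]] × [10, -4]ᵀ
= [(1)(10) + (0)(-4), (-2)(10) + (1)(-4)]ᵀ
= [10, -24]ᵀ
Result: (10, -24)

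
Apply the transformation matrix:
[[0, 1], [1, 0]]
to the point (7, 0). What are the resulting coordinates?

Matrix multiplication:
[[0, 1], [1, 0]] × [7, 0]ᵀ
= [(0)(7) + (1)(0), (1)(7) + (0)(0)]ᵀ
= [0, 7]ᵀ
Result: (0, 7)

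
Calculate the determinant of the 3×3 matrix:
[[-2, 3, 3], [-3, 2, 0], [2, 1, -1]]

Expansion along first row:
det = -2·det([[2,0],[1,-1]]) - 3·det([[-3,0],[2,-1]]) + 3·det([[-3,2],[2,1]])
    = -2·(2·-1 - 0·1) - 3·(-3·-1 - 0·2) + 3·(-3·1 - 2·2)
    = -2·-2 - 3·3 + 3·-7
    = 4 + -9 + -21 = -26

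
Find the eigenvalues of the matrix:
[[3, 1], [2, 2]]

Characteristic equation: det(A - λI) = 0
λ² - (trace)λ + (det) = 0
trace = 3 + 2 = 5, det = (3)(2) - (1)(2) = 4
λ² - (5)λ + (4) = 0
λ = (5 ± √((5)² - 4·(4))) / 2 = (5 ± √9) / 2
Solving: λ = 1, 4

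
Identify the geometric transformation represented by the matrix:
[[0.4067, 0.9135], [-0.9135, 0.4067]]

This matrix represents: rotation by 294° counterclockwise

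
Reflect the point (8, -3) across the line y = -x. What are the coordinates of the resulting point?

Reflection across line y = -x: (8, -3) → (3, -8)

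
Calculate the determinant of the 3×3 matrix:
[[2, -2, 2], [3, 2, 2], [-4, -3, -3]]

Expansion along first row:
det = 2·det([[2,2],[-3,-3]]) - -2·det([[3,2],[-4,-3]]) + 2·det([[3,2],[-4,-3]])
    = 2·(2·-3 - 2·-3) - -2·(3·-3 - 2·-4) + 2·(3·-3 - 2·-4)
    = 2·0 - -2·-1 + 2·-1
    = 0 + -2 + -2 = -4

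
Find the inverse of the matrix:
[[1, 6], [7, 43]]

For [[a,b],[c,d]], inverse = (1/det)·[[d,-b],[-c,a]]
det = (1)(43) - (6)(7) = 43 - 42 = 1
Inverse = [[43, -6], [-7, 1]]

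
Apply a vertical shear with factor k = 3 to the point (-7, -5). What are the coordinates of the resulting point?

Shear matrix for vertical shear with factor k = 3:
[[1, 0], [3, 1]]
Result: (-7, -5) → (-7, -26)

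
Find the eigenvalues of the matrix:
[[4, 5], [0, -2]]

Characteristic equation: det(A - λI) = 0
λ² - (trace)λ + (det) = 0
trace = 4 + -2 = 2, det = (4)(-2) - (5)(0) = -8
λ² - (2)λ + (-8) = 0
λ = (2 ± √((2)² - 4·(-8))) / 2 = (2 ± √36) / 2
Solving: λ = -2, 4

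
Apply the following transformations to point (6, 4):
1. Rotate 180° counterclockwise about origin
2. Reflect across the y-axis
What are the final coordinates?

Step 1: Rotate 180° → (-6, -4)
Step 2: Reflect across y-axis → (6, -4)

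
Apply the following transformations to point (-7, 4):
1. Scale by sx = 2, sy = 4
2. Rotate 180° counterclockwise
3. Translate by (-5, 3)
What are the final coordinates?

Step 1: Scale → (-14, 16)
Step 2: Rotate 180° → (14, -16)
Step 3: Translate → (9, -13)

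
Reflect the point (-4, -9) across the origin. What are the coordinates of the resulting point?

Reflection across origin: (-4, -9) → (4, 9)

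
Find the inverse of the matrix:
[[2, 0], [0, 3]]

For [[a,b],[c,d]], inverse = (1/det)·[[d,-b],[-c,a]]
det = (2)(3) - (0)(0) = 6 - 0 = 6
Inverse = (1/6)·[[3, 0], [0, 2]]
= [[1/2, 0], [0, 1/3]]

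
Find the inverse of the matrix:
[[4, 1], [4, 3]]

For [[a,b],[c,d]], inverse = (1/det)·[[d,-b],[-c,a]]
det = (4)(3) - (1)(4) = 12 - 4 = 8
Inverse = (1/8)·[[3, -1], [-4, 4]]
= [[3/8, -1/8], [-1/2, 1/2]]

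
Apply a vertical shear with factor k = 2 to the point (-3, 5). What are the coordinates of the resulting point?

Shear matrix for vertical shear with factor k = 2:
[[1, 0], [2, 1]]
Result: (-3, 5) → (-3, -1)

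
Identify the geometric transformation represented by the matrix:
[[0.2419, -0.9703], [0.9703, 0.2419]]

This matrix represents: rotation by 76° counterclockwise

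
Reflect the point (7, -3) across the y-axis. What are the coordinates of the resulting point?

Reflection across y-axis: (7, -3) → (-7, -3)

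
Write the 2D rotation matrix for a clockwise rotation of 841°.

Rotation matrix formula: [[cos θ, -sin θ], [sin θ, cos θ]]
A clockwise rotation by 841° is equivalent to a counterclockwise rotation by -841°.
For θ = -841°:
cos(-841°) = -0.5150
sin(-841°) = -0.8572
Result: [[-0.5150, 0.8572], [-0.8572, -0.5150]]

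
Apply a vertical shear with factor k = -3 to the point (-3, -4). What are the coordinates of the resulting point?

Shear matrix for vertical shear with factor k = -3:
[[1, 0], [-3, 1]]
Result: (-3, -4) → (-3, 5)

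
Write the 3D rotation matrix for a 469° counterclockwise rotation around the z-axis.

Rotation matrix for counterclockwise 469° around z-axis:
cos(469°) = -0.3256, sin(469°) = 0.9455
Result: [[-0.3256, -0.9455, 0], [0.9455, -0.3256, 0], [0, 0, 1]]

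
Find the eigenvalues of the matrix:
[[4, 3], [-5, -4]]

Characteristic equation: det(A - λI) = 0
λ² - (trace)λ + (det) = 0
trace = 4 + -4 = 0, det = (4)(-4) - (3)(-5) = -1
λ² - (0)λ + (-1) = 0
λ = (0 ± √((0)² - 4·(-1))) / 2 = (0 ± √4) / 2
Solving: λ = -1, 1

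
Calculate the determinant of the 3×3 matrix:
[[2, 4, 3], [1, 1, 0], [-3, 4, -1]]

Expansion along first row:
det = 2·det([[1,0],[4,-1]]) - 4·det([[1,0],[-3,-1]]) + 3·det([[1,1],[-3,4]])
    = 2·(1·-1 - 0·4) - 4·(1·-1 - 0·-3) + 3·(1·4 - 1·-3)
    = 2·-1 - 4·-1 + 3·7
    = -2 + 4 + 21 = 23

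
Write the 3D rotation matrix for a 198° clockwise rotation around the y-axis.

Rotation matrix for clockwise 198° around y-axis:
A clockwise rotation by 198° is a counterclockwise rotation by -198°.
cos(-198°) = -0.9511, sin(-198°) = 0.3090
Result: [[-0.9511, 0, 0.3090], [0, 1, 0], [-0.3090, 0, -0.9511]]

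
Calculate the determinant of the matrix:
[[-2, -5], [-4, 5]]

For a 2×2 matrix [[a, b], [c, d]], det = ad - bc
det = (-2)(5) - (-5)(-4) = -10 - 20 = -30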